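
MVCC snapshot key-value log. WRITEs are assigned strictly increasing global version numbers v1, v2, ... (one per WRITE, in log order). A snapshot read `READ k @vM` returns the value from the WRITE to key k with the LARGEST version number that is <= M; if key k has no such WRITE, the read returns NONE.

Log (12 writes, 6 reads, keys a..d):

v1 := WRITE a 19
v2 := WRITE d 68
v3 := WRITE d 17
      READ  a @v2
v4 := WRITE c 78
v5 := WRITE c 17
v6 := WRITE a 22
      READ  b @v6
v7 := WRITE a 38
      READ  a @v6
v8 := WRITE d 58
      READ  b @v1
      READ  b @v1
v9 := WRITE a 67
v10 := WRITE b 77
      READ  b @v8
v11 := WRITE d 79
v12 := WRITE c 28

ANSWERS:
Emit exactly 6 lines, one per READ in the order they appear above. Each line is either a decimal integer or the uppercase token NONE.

Answer: 19
NONE
22
NONE
NONE
NONE

Derivation:
v1: WRITE a=19  (a history now [(1, 19)])
v2: WRITE d=68  (d history now [(2, 68)])
v3: WRITE d=17  (d history now [(2, 68), (3, 17)])
READ a @v2: history=[(1, 19)] -> pick v1 -> 19
v4: WRITE c=78  (c history now [(4, 78)])
v5: WRITE c=17  (c history now [(4, 78), (5, 17)])
v6: WRITE a=22  (a history now [(1, 19), (6, 22)])
READ b @v6: history=[] -> no version <= 6 -> NONE
v7: WRITE a=38  (a history now [(1, 19), (6, 22), (7, 38)])
READ a @v6: history=[(1, 19), (6, 22), (7, 38)] -> pick v6 -> 22
v8: WRITE d=58  (d history now [(2, 68), (3, 17), (8, 58)])
READ b @v1: history=[] -> no version <= 1 -> NONE
READ b @v1: history=[] -> no version <= 1 -> NONE
v9: WRITE a=67  (a history now [(1, 19), (6, 22), (7, 38), (9, 67)])
v10: WRITE b=77  (b history now [(10, 77)])
READ b @v8: history=[(10, 77)] -> no version <= 8 -> NONE
v11: WRITE d=79  (d history now [(2, 68), (3, 17), (8, 58), (11, 79)])
v12: WRITE c=28  (c history now [(4, 78), (5, 17), (12, 28)])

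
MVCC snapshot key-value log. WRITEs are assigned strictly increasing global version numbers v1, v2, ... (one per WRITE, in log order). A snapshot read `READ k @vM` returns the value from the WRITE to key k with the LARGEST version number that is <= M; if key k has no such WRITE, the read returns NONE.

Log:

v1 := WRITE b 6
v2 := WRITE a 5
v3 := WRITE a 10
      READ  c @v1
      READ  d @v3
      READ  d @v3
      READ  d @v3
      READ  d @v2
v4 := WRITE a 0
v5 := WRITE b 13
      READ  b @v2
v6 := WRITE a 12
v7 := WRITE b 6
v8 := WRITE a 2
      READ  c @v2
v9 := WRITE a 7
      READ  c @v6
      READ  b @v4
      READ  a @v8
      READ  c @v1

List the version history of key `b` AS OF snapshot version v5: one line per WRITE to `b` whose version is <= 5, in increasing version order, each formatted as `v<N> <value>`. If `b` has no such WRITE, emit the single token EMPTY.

Scan writes for key=b with version <= 5:
  v1 WRITE b 6 -> keep
  v2 WRITE a 5 -> skip
  v3 WRITE a 10 -> skip
  v4 WRITE a 0 -> skip
  v5 WRITE b 13 -> keep
  v6 WRITE a 12 -> skip
  v7 WRITE b 6 -> drop (> snap)
  v8 WRITE a 2 -> skip
  v9 WRITE a 7 -> skip
Collected: [(1, 6), (5, 13)]

Answer: v1 6
v5 13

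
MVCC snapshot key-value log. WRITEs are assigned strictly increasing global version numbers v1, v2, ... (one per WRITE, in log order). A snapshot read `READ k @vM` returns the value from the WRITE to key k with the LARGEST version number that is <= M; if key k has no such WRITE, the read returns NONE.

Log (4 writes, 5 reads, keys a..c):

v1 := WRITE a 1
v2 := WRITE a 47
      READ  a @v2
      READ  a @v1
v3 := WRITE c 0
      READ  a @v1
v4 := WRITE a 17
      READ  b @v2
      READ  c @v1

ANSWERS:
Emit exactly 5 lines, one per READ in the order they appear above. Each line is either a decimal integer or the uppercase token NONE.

v1: WRITE a=1  (a history now [(1, 1)])
v2: WRITE a=47  (a history now [(1, 1), (2, 47)])
READ a @v2: history=[(1, 1), (2, 47)] -> pick v2 -> 47
READ a @v1: history=[(1, 1), (2, 47)] -> pick v1 -> 1
v3: WRITE c=0  (c history now [(3, 0)])
READ a @v1: history=[(1, 1), (2, 47)] -> pick v1 -> 1
v4: WRITE a=17  (a history now [(1, 1), (2, 47), (4, 17)])
READ b @v2: history=[] -> no version <= 2 -> NONE
READ c @v1: history=[(3, 0)] -> no version <= 1 -> NONE

Answer: 47
1
1
NONE
NONE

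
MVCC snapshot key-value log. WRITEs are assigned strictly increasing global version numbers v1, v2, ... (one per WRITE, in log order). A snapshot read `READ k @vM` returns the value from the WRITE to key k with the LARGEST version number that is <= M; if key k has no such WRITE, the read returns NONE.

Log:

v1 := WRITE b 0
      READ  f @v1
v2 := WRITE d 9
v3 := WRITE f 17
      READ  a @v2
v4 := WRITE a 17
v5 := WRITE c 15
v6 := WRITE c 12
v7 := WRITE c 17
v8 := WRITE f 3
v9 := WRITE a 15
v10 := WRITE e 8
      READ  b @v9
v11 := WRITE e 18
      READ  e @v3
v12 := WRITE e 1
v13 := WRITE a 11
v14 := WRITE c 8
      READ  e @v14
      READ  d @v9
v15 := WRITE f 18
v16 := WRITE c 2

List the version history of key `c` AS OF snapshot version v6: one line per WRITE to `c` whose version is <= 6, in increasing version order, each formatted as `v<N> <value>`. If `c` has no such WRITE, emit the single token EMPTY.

Answer: v5 15
v6 12

Derivation:
Scan writes for key=c with version <= 6:
  v1 WRITE b 0 -> skip
  v2 WRITE d 9 -> skip
  v3 WRITE f 17 -> skip
  v4 WRITE a 17 -> skip
  v5 WRITE c 15 -> keep
  v6 WRITE c 12 -> keep
  v7 WRITE c 17 -> drop (> snap)
  v8 WRITE f 3 -> skip
  v9 WRITE a 15 -> skip
  v10 WRITE e 8 -> skip
  v11 WRITE e 18 -> skip
  v12 WRITE e 1 -> skip
  v13 WRITE a 11 -> skip
  v14 WRITE c 8 -> drop (> snap)
  v15 WRITE f 18 -> skip
  v16 WRITE c 2 -> drop (> snap)
Collected: [(5, 15), (6, 12)]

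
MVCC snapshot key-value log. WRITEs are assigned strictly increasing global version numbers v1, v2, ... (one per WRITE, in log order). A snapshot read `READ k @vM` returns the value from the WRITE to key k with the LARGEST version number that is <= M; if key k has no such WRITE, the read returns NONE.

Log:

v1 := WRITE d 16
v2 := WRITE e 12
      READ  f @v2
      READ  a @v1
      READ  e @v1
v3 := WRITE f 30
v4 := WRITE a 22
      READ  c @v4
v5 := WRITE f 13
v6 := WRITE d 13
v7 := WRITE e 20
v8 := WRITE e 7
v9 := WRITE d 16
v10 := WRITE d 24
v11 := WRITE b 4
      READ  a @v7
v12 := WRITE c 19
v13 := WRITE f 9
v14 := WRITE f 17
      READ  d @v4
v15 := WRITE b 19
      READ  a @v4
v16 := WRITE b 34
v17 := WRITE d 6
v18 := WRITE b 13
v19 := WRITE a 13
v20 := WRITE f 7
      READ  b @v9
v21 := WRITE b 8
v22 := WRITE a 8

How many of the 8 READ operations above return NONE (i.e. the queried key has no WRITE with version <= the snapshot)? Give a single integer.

Answer: 5

Derivation:
v1: WRITE d=16  (d history now [(1, 16)])
v2: WRITE e=12  (e history now [(2, 12)])
READ f @v2: history=[] -> no version <= 2 -> NONE
READ a @v1: history=[] -> no version <= 1 -> NONE
READ e @v1: history=[(2, 12)] -> no version <= 1 -> NONE
v3: WRITE f=30  (f history now [(3, 30)])
v4: WRITE a=22  (a history now [(4, 22)])
READ c @v4: history=[] -> no version <= 4 -> NONE
v5: WRITE f=13  (f history now [(3, 30), (5, 13)])
v6: WRITE d=13  (d history now [(1, 16), (6, 13)])
v7: WRITE e=20  (e history now [(2, 12), (7, 20)])
v8: WRITE e=7  (e history now [(2, 12), (7, 20), (8, 7)])
v9: WRITE d=16  (d history now [(1, 16), (6, 13), (9, 16)])
v10: WRITE d=24  (d history now [(1, 16), (6, 13), (9, 16), (10, 24)])
v11: WRITE b=4  (b history now [(11, 4)])
READ a @v7: history=[(4, 22)] -> pick v4 -> 22
v12: WRITE c=19  (c history now [(12, 19)])
v13: WRITE f=9  (f history now [(3, 30), (5, 13), (13, 9)])
v14: WRITE f=17  (f history now [(3, 30), (5, 13), (13, 9), (14, 17)])
READ d @v4: history=[(1, 16), (6, 13), (9, 16), (10, 24)] -> pick v1 -> 16
v15: WRITE b=19  (b history now [(11, 4), (15, 19)])
READ a @v4: history=[(4, 22)] -> pick v4 -> 22
v16: WRITE b=34  (b history now [(11, 4), (15, 19), (16, 34)])
v17: WRITE d=6  (d history now [(1, 16), (6, 13), (9, 16), (10, 24), (17, 6)])
v18: WRITE b=13  (b history now [(11, 4), (15, 19), (16, 34), (18, 13)])
v19: WRITE a=13  (a history now [(4, 22), (19, 13)])
v20: WRITE f=7  (f history now [(3, 30), (5, 13), (13, 9), (14, 17), (20, 7)])
READ b @v9: history=[(11, 4), (15, 19), (16, 34), (18, 13)] -> no version <= 9 -> NONE
v21: WRITE b=8  (b history now [(11, 4), (15, 19), (16, 34), (18, 13), (21, 8)])
v22: WRITE a=8  (a history now [(4, 22), (19, 13), (22, 8)])
Read results in order: ['NONE', 'NONE', 'NONE', 'NONE', '22', '16', '22', 'NONE']
NONE count = 5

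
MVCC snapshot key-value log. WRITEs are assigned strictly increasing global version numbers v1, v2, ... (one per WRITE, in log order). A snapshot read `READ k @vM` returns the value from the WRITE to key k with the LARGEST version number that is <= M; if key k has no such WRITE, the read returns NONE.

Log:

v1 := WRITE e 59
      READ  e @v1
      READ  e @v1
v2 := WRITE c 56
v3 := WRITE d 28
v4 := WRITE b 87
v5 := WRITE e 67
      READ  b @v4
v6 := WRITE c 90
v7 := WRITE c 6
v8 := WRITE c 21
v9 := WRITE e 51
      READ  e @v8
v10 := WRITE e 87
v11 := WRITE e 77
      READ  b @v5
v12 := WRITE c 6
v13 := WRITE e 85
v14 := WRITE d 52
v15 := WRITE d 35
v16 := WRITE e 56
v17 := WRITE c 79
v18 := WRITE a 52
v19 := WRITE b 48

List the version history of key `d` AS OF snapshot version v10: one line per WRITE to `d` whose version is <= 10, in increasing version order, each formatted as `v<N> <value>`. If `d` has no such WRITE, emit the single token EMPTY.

Scan writes for key=d with version <= 10:
  v1 WRITE e 59 -> skip
  v2 WRITE c 56 -> skip
  v3 WRITE d 28 -> keep
  v4 WRITE b 87 -> skip
  v5 WRITE e 67 -> skip
  v6 WRITE c 90 -> skip
  v7 WRITE c 6 -> skip
  v8 WRITE c 21 -> skip
  v9 WRITE e 51 -> skip
  v10 WRITE e 87 -> skip
  v11 WRITE e 77 -> skip
  v12 WRITE c 6 -> skip
  v13 WRITE e 85 -> skip
  v14 WRITE d 52 -> drop (> snap)
  v15 WRITE d 35 -> drop (> snap)
  v16 WRITE e 56 -> skip
  v17 WRITE c 79 -> skip
  v18 WRITE a 52 -> skip
  v19 WRITE b 48 -> skip
Collected: [(3, 28)]

Answer: v3 28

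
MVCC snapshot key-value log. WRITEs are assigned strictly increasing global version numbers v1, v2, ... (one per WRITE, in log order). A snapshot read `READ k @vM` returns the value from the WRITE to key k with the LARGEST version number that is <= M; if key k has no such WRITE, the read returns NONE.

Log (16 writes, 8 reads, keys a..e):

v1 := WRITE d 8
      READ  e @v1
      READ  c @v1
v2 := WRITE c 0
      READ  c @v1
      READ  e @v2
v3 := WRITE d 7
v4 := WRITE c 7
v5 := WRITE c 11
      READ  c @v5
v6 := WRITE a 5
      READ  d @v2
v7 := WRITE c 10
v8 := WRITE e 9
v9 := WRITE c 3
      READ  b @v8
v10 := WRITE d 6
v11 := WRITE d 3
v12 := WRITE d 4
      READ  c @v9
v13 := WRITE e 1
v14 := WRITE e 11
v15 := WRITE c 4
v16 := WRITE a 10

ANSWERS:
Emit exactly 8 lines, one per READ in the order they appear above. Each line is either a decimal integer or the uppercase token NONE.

v1: WRITE d=8  (d history now [(1, 8)])
READ e @v1: history=[] -> no version <= 1 -> NONE
READ c @v1: history=[] -> no version <= 1 -> NONE
v2: WRITE c=0  (c history now [(2, 0)])
READ c @v1: history=[(2, 0)] -> no version <= 1 -> NONE
READ e @v2: history=[] -> no version <= 2 -> NONE
v3: WRITE d=7  (d history now [(1, 8), (3, 7)])
v4: WRITE c=7  (c history now [(2, 0), (4, 7)])
v5: WRITE c=11  (c history now [(2, 0), (4, 7), (5, 11)])
READ c @v5: history=[(2, 0), (4, 7), (5, 11)] -> pick v5 -> 11
v6: WRITE a=5  (a history now [(6, 5)])
READ d @v2: history=[(1, 8), (3, 7)] -> pick v1 -> 8
v7: WRITE c=10  (c history now [(2, 0), (4, 7), (5, 11), (7, 10)])
v8: WRITE e=9  (e history now [(8, 9)])
v9: WRITE c=3  (c history now [(2, 0), (4, 7), (5, 11), (7, 10), (9, 3)])
READ b @v8: history=[] -> no version <= 8 -> NONE
v10: WRITE d=6  (d history now [(1, 8), (3, 7), (10, 6)])
v11: WRITE d=3  (d history now [(1, 8), (3, 7), (10, 6), (11, 3)])
v12: WRITE d=4  (d history now [(1, 8), (3, 7), (10, 6), (11, 3), (12, 4)])
READ c @v9: history=[(2, 0), (4, 7), (5, 11), (7, 10), (9, 3)] -> pick v9 -> 3
v13: WRITE e=1  (e history now [(8, 9), (13, 1)])
v14: WRITE e=11  (e history now [(8, 9), (13, 1), (14, 11)])
v15: WRITE c=4  (c history now [(2, 0), (4, 7), (5, 11), (7, 10), (9, 3), (15, 4)])
v16: WRITE a=10  (a history now [(6, 5), (16, 10)])

Answer: NONE
NONE
NONE
NONE
11
8
NONE
3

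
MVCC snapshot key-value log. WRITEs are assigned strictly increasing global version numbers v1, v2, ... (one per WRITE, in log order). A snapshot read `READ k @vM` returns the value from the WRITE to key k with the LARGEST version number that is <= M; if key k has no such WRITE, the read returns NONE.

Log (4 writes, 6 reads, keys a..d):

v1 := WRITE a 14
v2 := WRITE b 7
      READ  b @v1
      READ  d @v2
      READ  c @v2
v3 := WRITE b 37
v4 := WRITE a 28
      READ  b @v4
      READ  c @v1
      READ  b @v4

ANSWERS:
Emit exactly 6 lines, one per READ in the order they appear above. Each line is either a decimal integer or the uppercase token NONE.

Answer: NONE
NONE
NONE
37
NONE
37

Derivation:
v1: WRITE a=14  (a history now [(1, 14)])
v2: WRITE b=7  (b history now [(2, 7)])
READ b @v1: history=[(2, 7)] -> no version <= 1 -> NONE
READ d @v2: history=[] -> no version <= 2 -> NONE
READ c @v2: history=[] -> no version <= 2 -> NONE
v3: WRITE b=37  (b history now [(2, 7), (3, 37)])
v4: WRITE a=28  (a history now [(1, 14), (4, 28)])
READ b @v4: history=[(2, 7), (3, 37)] -> pick v3 -> 37
READ c @v1: history=[] -> no version <= 1 -> NONE
READ b @v4: history=[(2, 7), (3, 37)] -> pick v3 -> 37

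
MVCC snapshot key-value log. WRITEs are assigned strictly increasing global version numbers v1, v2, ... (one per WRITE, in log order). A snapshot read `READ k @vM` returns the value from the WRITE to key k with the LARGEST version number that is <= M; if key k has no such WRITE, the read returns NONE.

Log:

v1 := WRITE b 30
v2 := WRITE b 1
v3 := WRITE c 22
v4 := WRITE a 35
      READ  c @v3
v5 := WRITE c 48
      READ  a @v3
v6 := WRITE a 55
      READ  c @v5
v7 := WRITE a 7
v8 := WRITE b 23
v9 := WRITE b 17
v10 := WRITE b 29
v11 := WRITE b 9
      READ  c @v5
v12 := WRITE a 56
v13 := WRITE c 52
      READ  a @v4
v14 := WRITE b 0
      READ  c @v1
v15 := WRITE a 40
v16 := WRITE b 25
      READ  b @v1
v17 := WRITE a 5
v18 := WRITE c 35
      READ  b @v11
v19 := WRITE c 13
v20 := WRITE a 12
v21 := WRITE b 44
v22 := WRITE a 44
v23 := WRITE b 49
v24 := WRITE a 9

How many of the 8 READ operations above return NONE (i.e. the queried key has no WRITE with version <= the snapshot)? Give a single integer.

v1: WRITE b=30  (b history now [(1, 30)])
v2: WRITE b=1  (b history now [(1, 30), (2, 1)])
v3: WRITE c=22  (c history now [(3, 22)])
v4: WRITE a=35  (a history now [(4, 35)])
READ c @v3: history=[(3, 22)] -> pick v3 -> 22
v5: WRITE c=48  (c history now [(3, 22), (5, 48)])
READ a @v3: history=[(4, 35)] -> no version <= 3 -> NONE
v6: WRITE a=55  (a history now [(4, 35), (6, 55)])
READ c @v5: history=[(3, 22), (5, 48)] -> pick v5 -> 48
v7: WRITE a=7  (a history now [(4, 35), (6, 55), (7, 7)])
v8: WRITE b=23  (b history now [(1, 30), (2, 1), (8, 23)])
v9: WRITE b=17  (b history now [(1, 30), (2, 1), (8, 23), (9, 17)])
v10: WRITE b=29  (b history now [(1, 30), (2, 1), (8, 23), (9, 17), (10, 29)])
v11: WRITE b=9  (b history now [(1, 30), (2, 1), (8, 23), (9, 17), (10, 29), (11, 9)])
READ c @v5: history=[(3, 22), (5, 48)] -> pick v5 -> 48
v12: WRITE a=56  (a history now [(4, 35), (6, 55), (7, 7), (12, 56)])
v13: WRITE c=52  (c history now [(3, 22), (5, 48), (13, 52)])
READ a @v4: history=[(4, 35), (6, 55), (7, 7), (12, 56)] -> pick v4 -> 35
v14: WRITE b=0  (b history now [(1, 30), (2, 1), (8, 23), (9, 17), (10, 29), (11, 9), (14, 0)])
READ c @v1: history=[(3, 22), (5, 48), (13, 52)] -> no version <= 1 -> NONE
v15: WRITE a=40  (a history now [(4, 35), (6, 55), (7, 7), (12, 56), (15, 40)])
v16: WRITE b=25  (b history now [(1, 30), (2, 1), (8, 23), (9, 17), (10, 29), (11, 9), (14, 0), (16, 25)])
READ b @v1: history=[(1, 30), (2, 1), (8, 23), (9, 17), (10, 29), (11, 9), (14, 0), (16, 25)] -> pick v1 -> 30
v17: WRITE a=5  (a history now [(4, 35), (6, 55), (7, 7), (12, 56), (15, 40), (17, 5)])
v18: WRITE c=35  (c history now [(3, 22), (5, 48), (13, 52), (18, 35)])
READ b @v11: history=[(1, 30), (2, 1), (8, 23), (9, 17), (10, 29), (11, 9), (14, 0), (16, 25)] -> pick v11 -> 9
v19: WRITE c=13  (c history now [(3, 22), (5, 48), (13, 52), (18, 35), (19, 13)])
v20: WRITE a=12  (a history now [(4, 35), (6, 55), (7, 7), (12, 56), (15, 40), (17, 5), (20, 12)])
v21: WRITE b=44  (b history now [(1, 30), (2, 1), (8, 23), (9, 17), (10, 29), (11, 9), (14, 0), (16, 25), (21, 44)])
v22: WRITE a=44  (a history now [(4, 35), (6, 55), (7, 7), (12, 56), (15, 40), (17, 5), (20, 12), (22, 44)])
v23: WRITE b=49  (b history now [(1, 30), (2, 1), (8, 23), (9, 17), (10, 29), (11, 9), (14, 0), (16, 25), (21, 44), (23, 49)])
v24: WRITE a=9  (a history now [(4, 35), (6, 55), (7, 7), (12, 56), (15, 40), (17, 5), (20, 12), (22, 44), (24, 9)])
Read results in order: ['22', 'NONE', '48', '48', '35', 'NONE', '30', '9']
NONE count = 2

Answer: 2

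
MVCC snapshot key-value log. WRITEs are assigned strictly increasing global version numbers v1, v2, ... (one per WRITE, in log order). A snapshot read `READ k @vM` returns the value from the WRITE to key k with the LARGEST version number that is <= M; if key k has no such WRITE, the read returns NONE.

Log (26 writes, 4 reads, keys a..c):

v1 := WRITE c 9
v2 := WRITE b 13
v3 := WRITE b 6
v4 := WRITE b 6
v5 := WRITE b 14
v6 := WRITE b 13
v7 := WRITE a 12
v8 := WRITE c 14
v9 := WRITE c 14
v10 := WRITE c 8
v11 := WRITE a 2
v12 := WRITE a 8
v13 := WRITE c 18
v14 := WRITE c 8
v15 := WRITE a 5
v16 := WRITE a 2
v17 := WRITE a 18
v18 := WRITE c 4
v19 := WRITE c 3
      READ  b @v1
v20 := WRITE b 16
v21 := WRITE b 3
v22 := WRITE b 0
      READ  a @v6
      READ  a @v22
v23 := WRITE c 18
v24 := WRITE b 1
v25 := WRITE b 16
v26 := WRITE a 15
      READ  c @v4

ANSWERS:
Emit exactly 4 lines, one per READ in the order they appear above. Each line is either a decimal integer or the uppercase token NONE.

Answer: NONE
NONE
18
9

Derivation:
v1: WRITE c=9  (c history now [(1, 9)])
v2: WRITE b=13  (b history now [(2, 13)])
v3: WRITE b=6  (b history now [(2, 13), (3, 6)])
v4: WRITE b=6  (b history now [(2, 13), (3, 6), (4, 6)])
v5: WRITE b=14  (b history now [(2, 13), (3, 6), (4, 6), (5, 14)])
v6: WRITE b=13  (b history now [(2, 13), (3, 6), (4, 6), (5, 14), (6, 13)])
v7: WRITE a=12  (a history now [(7, 12)])
v8: WRITE c=14  (c history now [(1, 9), (8, 14)])
v9: WRITE c=14  (c history now [(1, 9), (8, 14), (9, 14)])
v10: WRITE c=8  (c history now [(1, 9), (8, 14), (9, 14), (10, 8)])
v11: WRITE a=2  (a history now [(7, 12), (11, 2)])
v12: WRITE a=8  (a history now [(7, 12), (11, 2), (12, 8)])
v13: WRITE c=18  (c history now [(1, 9), (8, 14), (9, 14), (10, 8), (13, 18)])
v14: WRITE c=8  (c history now [(1, 9), (8, 14), (9, 14), (10, 8), (13, 18), (14, 8)])
v15: WRITE a=5  (a history now [(7, 12), (11, 2), (12, 8), (15, 5)])
v16: WRITE a=2  (a history now [(7, 12), (11, 2), (12, 8), (15, 5), (16, 2)])
v17: WRITE a=18  (a history now [(7, 12), (11, 2), (12, 8), (15, 5), (16, 2), (17, 18)])
v18: WRITE c=4  (c history now [(1, 9), (8, 14), (9, 14), (10, 8), (13, 18), (14, 8), (18, 4)])
v19: WRITE c=3  (c history now [(1, 9), (8, 14), (9, 14), (10, 8), (13, 18), (14, 8), (18, 4), (19, 3)])
READ b @v1: history=[(2, 13), (3, 6), (4, 6), (5, 14), (6, 13)] -> no version <= 1 -> NONE
v20: WRITE b=16  (b history now [(2, 13), (3, 6), (4, 6), (5, 14), (6, 13), (20, 16)])
v21: WRITE b=3  (b history now [(2, 13), (3, 6), (4, 6), (5, 14), (6, 13), (20, 16), (21, 3)])
v22: WRITE b=0  (b history now [(2, 13), (3, 6), (4, 6), (5, 14), (6, 13), (20, 16), (21, 3), (22, 0)])
READ a @v6: history=[(7, 12), (11, 2), (12, 8), (15, 5), (16, 2), (17, 18)] -> no version <= 6 -> NONE
READ a @v22: history=[(7, 12), (11, 2), (12, 8), (15, 5), (16, 2), (17, 18)] -> pick v17 -> 18
v23: WRITE c=18  (c history now [(1, 9), (8, 14), (9, 14), (10, 8), (13, 18), (14, 8), (18, 4), (19, 3), (23, 18)])
v24: WRITE b=1  (b history now [(2, 13), (3, 6), (4, 6), (5, 14), (6, 13), (20, 16), (21, 3), (22, 0), (24, 1)])
v25: WRITE b=16  (b history now [(2, 13), (3, 6), (4, 6), (5, 14), (6, 13), (20, 16), (21, 3), (22, 0), (24, 1), (25, 16)])
v26: WRITE a=15  (a history now [(7, 12), (11, 2), (12, 8), (15, 5), (16, 2), (17, 18), (26, 15)])
READ c @v4: history=[(1, 9), (8, 14), (9, 14), (10, 8), (13, 18), (14, 8), (18, 4), (19, 3), (23, 18)] -> pick v1 -> 9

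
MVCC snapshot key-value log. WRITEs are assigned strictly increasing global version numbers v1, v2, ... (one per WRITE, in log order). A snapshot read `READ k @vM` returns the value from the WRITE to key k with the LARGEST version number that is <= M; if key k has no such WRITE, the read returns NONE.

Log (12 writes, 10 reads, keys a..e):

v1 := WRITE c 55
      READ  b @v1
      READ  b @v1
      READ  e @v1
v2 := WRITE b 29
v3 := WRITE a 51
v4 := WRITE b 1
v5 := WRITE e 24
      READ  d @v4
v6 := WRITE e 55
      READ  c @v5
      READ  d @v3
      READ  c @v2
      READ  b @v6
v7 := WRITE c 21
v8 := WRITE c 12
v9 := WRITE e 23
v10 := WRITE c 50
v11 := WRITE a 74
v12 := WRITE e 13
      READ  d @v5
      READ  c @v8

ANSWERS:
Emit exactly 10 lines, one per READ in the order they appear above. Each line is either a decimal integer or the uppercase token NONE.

Answer: NONE
NONE
NONE
NONE
55
NONE
55
1
NONE
12

Derivation:
v1: WRITE c=55  (c history now [(1, 55)])
READ b @v1: history=[] -> no version <= 1 -> NONE
READ b @v1: history=[] -> no version <= 1 -> NONE
READ e @v1: history=[] -> no version <= 1 -> NONE
v2: WRITE b=29  (b history now [(2, 29)])
v3: WRITE a=51  (a history now [(3, 51)])
v4: WRITE b=1  (b history now [(2, 29), (4, 1)])
v5: WRITE e=24  (e history now [(5, 24)])
READ d @v4: history=[] -> no version <= 4 -> NONE
v6: WRITE e=55  (e history now [(5, 24), (6, 55)])
READ c @v5: history=[(1, 55)] -> pick v1 -> 55
READ d @v3: history=[] -> no version <= 3 -> NONE
READ c @v2: history=[(1, 55)] -> pick v1 -> 55
READ b @v6: history=[(2, 29), (4, 1)] -> pick v4 -> 1
v7: WRITE c=21  (c history now [(1, 55), (7, 21)])
v8: WRITE c=12  (c history now [(1, 55), (7, 21), (8, 12)])
v9: WRITE e=23  (e history now [(5, 24), (6, 55), (9, 23)])
v10: WRITE c=50  (c history now [(1, 55), (7, 21), (8, 12), (10, 50)])
v11: WRITE a=74  (a history now [(3, 51), (11, 74)])
v12: WRITE e=13  (e history now [(5, 24), (6, 55), (9, 23), (12, 13)])
READ d @v5: history=[] -> no version <= 5 -> NONE
READ c @v8: history=[(1, 55), (7, 21), (8, 12), (10, 50)] -> pick v8 -> 12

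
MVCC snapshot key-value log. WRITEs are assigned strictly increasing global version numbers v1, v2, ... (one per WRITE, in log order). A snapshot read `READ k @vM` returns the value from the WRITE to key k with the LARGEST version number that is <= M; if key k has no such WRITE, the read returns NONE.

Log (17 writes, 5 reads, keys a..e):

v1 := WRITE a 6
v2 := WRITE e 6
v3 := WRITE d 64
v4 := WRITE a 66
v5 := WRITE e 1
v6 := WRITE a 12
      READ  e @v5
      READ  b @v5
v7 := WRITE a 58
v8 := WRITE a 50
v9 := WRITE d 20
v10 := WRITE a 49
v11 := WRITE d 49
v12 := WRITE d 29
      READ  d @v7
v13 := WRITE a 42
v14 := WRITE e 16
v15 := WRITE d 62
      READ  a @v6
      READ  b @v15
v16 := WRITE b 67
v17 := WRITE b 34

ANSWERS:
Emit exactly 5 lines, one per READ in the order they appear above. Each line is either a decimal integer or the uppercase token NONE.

Answer: 1
NONE
64
12
NONE

Derivation:
v1: WRITE a=6  (a history now [(1, 6)])
v2: WRITE e=6  (e history now [(2, 6)])
v3: WRITE d=64  (d history now [(3, 64)])
v4: WRITE a=66  (a history now [(1, 6), (4, 66)])
v5: WRITE e=1  (e history now [(2, 6), (5, 1)])
v6: WRITE a=12  (a history now [(1, 6), (4, 66), (6, 12)])
READ e @v5: history=[(2, 6), (5, 1)] -> pick v5 -> 1
READ b @v5: history=[] -> no version <= 5 -> NONE
v7: WRITE a=58  (a history now [(1, 6), (4, 66), (6, 12), (7, 58)])
v8: WRITE a=50  (a history now [(1, 6), (4, 66), (6, 12), (7, 58), (8, 50)])
v9: WRITE d=20  (d history now [(3, 64), (9, 20)])
v10: WRITE a=49  (a history now [(1, 6), (4, 66), (6, 12), (7, 58), (8, 50), (10, 49)])
v11: WRITE d=49  (d history now [(3, 64), (9, 20), (11, 49)])
v12: WRITE d=29  (d history now [(3, 64), (9, 20), (11, 49), (12, 29)])
READ d @v7: history=[(3, 64), (9, 20), (11, 49), (12, 29)] -> pick v3 -> 64
v13: WRITE a=42  (a history now [(1, 6), (4, 66), (6, 12), (7, 58), (8, 50), (10, 49), (13, 42)])
v14: WRITE e=16  (e history now [(2, 6), (5, 1), (14, 16)])
v15: WRITE d=62  (d history now [(3, 64), (9, 20), (11, 49), (12, 29), (15, 62)])
READ a @v6: history=[(1, 6), (4, 66), (6, 12), (7, 58), (8, 50), (10, 49), (13, 42)] -> pick v6 -> 12
READ b @v15: history=[] -> no version <= 15 -> NONE
v16: WRITE b=67  (b history now [(16, 67)])
v17: WRITE b=34  (b history now [(16, 67), (17, 34)])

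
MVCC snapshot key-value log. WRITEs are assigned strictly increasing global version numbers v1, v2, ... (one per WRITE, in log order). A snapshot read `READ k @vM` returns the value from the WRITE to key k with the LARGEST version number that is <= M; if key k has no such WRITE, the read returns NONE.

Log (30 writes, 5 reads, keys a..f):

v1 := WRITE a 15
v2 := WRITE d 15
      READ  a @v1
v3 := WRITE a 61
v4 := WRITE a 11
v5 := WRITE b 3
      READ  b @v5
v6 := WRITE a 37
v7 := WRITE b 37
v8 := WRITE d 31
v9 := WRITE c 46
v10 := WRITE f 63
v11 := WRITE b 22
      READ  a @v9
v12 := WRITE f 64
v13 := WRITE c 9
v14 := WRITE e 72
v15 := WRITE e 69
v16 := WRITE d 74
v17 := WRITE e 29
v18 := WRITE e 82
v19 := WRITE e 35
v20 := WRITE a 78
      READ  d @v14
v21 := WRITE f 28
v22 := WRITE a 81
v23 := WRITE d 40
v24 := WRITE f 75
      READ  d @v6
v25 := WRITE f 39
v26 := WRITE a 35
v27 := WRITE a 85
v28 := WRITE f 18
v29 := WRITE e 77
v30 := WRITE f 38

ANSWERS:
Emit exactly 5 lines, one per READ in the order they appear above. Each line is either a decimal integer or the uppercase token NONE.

v1: WRITE a=15  (a history now [(1, 15)])
v2: WRITE d=15  (d history now [(2, 15)])
READ a @v1: history=[(1, 15)] -> pick v1 -> 15
v3: WRITE a=61  (a history now [(1, 15), (3, 61)])
v4: WRITE a=11  (a history now [(1, 15), (3, 61), (4, 11)])
v5: WRITE b=3  (b history now [(5, 3)])
READ b @v5: history=[(5, 3)] -> pick v5 -> 3
v6: WRITE a=37  (a history now [(1, 15), (3, 61), (4, 11), (6, 37)])
v7: WRITE b=37  (b history now [(5, 3), (7, 37)])
v8: WRITE d=31  (d history now [(2, 15), (8, 31)])
v9: WRITE c=46  (c history now [(9, 46)])
v10: WRITE f=63  (f history now [(10, 63)])
v11: WRITE b=22  (b history now [(5, 3), (7, 37), (11, 22)])
READ a @v9: history=[(1, 15), (3, 61), (4, 11), (6, 37)] -> pick v6 -> 37
v12: WRITE f=64  (f history now [(10, 63), (12, 64)])
v13: WRITE c=9  (c history now [(9, 46), (13, 9)])
v14: WRITE e=72  (e history now [(14, 72)])
v15: WRITE e=69  (e history now [(14, 72), (15, 69)])
v16: WRITE d=74  (d history now [(2, 15), (8, 31), (16, 74)])
v17: WRITE e=29  (e history now [(14, 72), (15, 69), (17, 29)])
v18: WRITE e=82  (e history now [(14, 72), (15, 69), (17, 29), (18, 82)])
v19: WRITE e=35  (e history now [(14, 72), (15, 69), (17, 29), (18, 82), (19, 35)])
v20: WRITE a=78  (a history now [(1, 15), (3, 61), (4, 11), (6, 37), (20, 78)])
READ d @v14: history=[(2, 15), (8, 31), (16, 74)] -> pick v8 -> 31
v21: WRITE f=28  (f history now [(10, 63), (12, 64), (21, 28)])
v22: WRITE a=81  (a history now [(1, 15), (3, 61), (4, 11), (6, 37), (20, 78), (22, 81)])
v23: WRITE d=40  (d history now [(2, 15), (8, 31), (16, 74), (23, 40)])
v24: WRITE f=75  (f history now [(10, 63), (12, 64), (21, 28), (24, 75)])
READ d @v6: history=[(2, 15), (8, 31), (16, 74), (23, 40)] -> pick v2 -> 15
v25: WRITE f=39  (f history now [(10, 63), (12, 64), (21, 28), (24, 75), (25, 39)])
v26: WRITE a=35  (a history now [(1, 15), (3, 61), (4, 11), (6, 37), (20, 78), (22, 81), (26, 35)])
v27: WRITE a=85  (a history now [(1, 15), (3, 61), (4, 11), (6, 37), (20, 78), (22, 81), (26, 35), (27, 85)])
v28: WRITE f=18  (f history now [(10, 63), (12, 64), (21, 28), (24, 75), (25, 39), (28, 18)])
v29: WRITE e=77  (e history now [(14, 72), (15, 69), (17, 29), (18, 82), (19, 35), (29, 77)])
v30: WRITE f=38  (f history now [(10, 63), (12, 64), (21, 28), (24, 75), (25, 39), (28, 18), (30, 38)])

Answer: 15
3
37
31
15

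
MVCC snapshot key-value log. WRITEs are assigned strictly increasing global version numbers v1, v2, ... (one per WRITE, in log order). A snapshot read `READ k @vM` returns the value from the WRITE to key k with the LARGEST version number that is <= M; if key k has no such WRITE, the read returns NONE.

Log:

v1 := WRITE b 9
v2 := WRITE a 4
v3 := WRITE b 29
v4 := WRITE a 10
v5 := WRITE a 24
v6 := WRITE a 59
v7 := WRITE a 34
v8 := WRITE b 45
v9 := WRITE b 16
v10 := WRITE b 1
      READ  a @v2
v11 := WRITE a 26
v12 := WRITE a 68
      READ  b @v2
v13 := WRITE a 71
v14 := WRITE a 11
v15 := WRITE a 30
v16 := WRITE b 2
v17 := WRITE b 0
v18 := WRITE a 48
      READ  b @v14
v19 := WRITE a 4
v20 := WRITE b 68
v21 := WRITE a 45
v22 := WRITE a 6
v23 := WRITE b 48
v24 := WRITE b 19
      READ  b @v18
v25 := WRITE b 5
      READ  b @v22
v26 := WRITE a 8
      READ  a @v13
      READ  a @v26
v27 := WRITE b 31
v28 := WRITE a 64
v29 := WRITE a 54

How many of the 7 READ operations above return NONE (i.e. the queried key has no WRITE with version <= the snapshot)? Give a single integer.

v1: WRITE b=9  (b history now [(1, 9)])
v2: WRITE a=4  (a history now [(2, 4)])
v3: WRITE b=29  (b history now [(1, 9), (3, 29)])
v4: WRITE a=10  (a history now [(2, 4), (4, 10)])
v5: WRITE a=24  (a history now [(2, 4), (4, 10), (5, 24)])
v6: WRITE a=59  (a history now [(2, 4), (4, 10), (5, 24), (6, 59)])
v7: WRITE a=34  (a history now [(2, 4), (4, 10), (5, 24), (6, 59), (7, 34)])
v8: WRITE b=45  (b history now [(1, 9), (3, 29), (8, 45)])
v9: WRITE b=16  (b history now [(1, 9), (3, 29), (8, 45), (9, 16)])
v10: WRITE b=1  (b history now [(1, 9), (3, 29), (8, 45), (9, 16), (10, 1)])
READ a @v2: history=[(2, 4), (4, 10), (5, 24), (6, 59), (7, 34)] -> pick v2 -> 4
v11: WRITE a=26  (a history now [(2, 4), (4, 10), (5, 24), (6, 59), (7, 34), (11, 26)])
v12: WRITE a=68  (a history now [(2, 4), (4, 10), (5, 24), (6, 59), (7, 34), (11, 26), (12, 68)])
READ b @v2: history=[(1, 9), (3, 29), (8, 45), (9, 16), (10, 1)] -> pick v1 -> 9
v13: WRITE a=71  (a history now [(2, 4), (4, 10), (5, 24), (6, 59), (7, 34), (11, 26), (12, 68), (13, 71)])
v14: WRITE a=11  (a history now [(2, 4), (4, 10), (5, 24), (6, 59), (7, 34), (11, 26), (12, 68), (13, 71), (14, 11)])
v15: WRITE a=30  (a history now [(2, 4), (4, 10), (5, 24), (6, 59), (7, 34), (11, 26), (12, 68), (13, 71), (14, 11), (15, 30)])
v16: WRITE b=2  (b history now [(1, 9), (3, 29), (8, 45), (9, 16), (10, 1), (16, 2)])
v17: WRITE b=0  (b history now [(1, 9), (3, 29), (8, 45), (9, 16), (10, 1), (16, 2), (17, 0)])
v18: WRITE a=48  (a history now [(2, 4), (4, 10), (5, 24), (6, 59), (7, 34), (11, 26), (12, 68), (13, 71), (14, 11), (15, 30), (18, 48)])
READ b @v14: history=[(1, 9), (3, 29), (8, 45), (9, 16), (10, 1), (16, 2), (17, 0)] -> pick v10 -> 1
v19: WRITE a=4  (a history now [(2, 4), (4, 10), (5, 24), (6, 59), (7, 34), (11, 26), (12, 68), (13, 71), (14, 11), (15, 30), (18, 48), (19, 4)])
v20: WRITE b=68  (b history now [(1, 9), (3, 29), (8, 45), (9, 16), (10, 1), (16, 2), (17, 0), (20, 68)])
v21: WRITE a=45  (a history now [(2, 4), (4, 10), (5, 24), (6, 59), (7, 34), (11, 26), (12, 68), (13, 71), (14, 11), (15, 30), (18, 48), (19, 4), (21, 45)])
v22: WRITE a=6  (a history now [(2, 4), (4, 10), (5, 24), (6, 59), (7, 34), (11, 26), (12, 68), (13, 71), (14, 11), (15, 30), (18, 48), (19, 4), (21, 45), (22, 6)])
v23: WRITE b=48  (b history now [(1, 9), (3, 29), (8, 45), (9, 16), (10, 1), (16, 2), (17, 0), (20, 68), (23, 48)])
v24: WRITE b=19  (b history now [(1, 9), (3, 29), (8, 45), (9, 16), (10, 1), (16, 2), (17, 0), (20, 68), (23, 48), (24, 19)])
READ b @v18: history=[(1, 9), (3, 29), (8, 45), (9, 16), (10, 1), (16, 2), (17, 0), (20, 68), (23, 48), (24, 19)] -> pick v17 -> 0
v25: WRITE b=5  (b history now [(1, 9), (3, 29), (8, 45), (9, 16), (10, 1), (16, 2), (17, 0), (20, 68), (23, 48), (24, 19), (25, 5)])
READ b @v22: history=[(1, 9), (3, 29), (8, 45), (9, 16), (10, 1), (16, 2), (17, 0), (20, 68), (23, 48), (24, 19), (25, 5)] -> pick v20 -> 68
v26: WRITE a=8  (a history now [(2, 4), (4, 10), (5, 24), (6, 59), (7, 34), (11, 26), (12, 68), (13, 71), (14, 11), (15, 30), (18, 48), (19, 4), (21, 45), (22, 6), (26, 8)])
READ a @v13: history=[(2, 4), (4, 10), (5, 24), (6, 59), (7, 34), (11, 26), (12, 68), (13, 71), (14, 11), (15, 30), (18, 48), (19, 4), (21, 45), (22, 6), (26, 8)] -> pick v13 -> 71
READ a @v26: history=[(2, 4), (4, 10), (5, 24), (6, 59), (7, 34), (11, 26), (12, 68), (13, 71), (14, 11), (15, 30), (18, 48), (19, 4), (21, 45), (22, 6), (26, 8)] -> pick v26 -> 8
v27: WRITE b=31  (b history now [(1, 9), (3, 29), (8, 45), (9, 16), (10, 1), (16, 2), (17, 0), (20, 68), (23, 48), (24, 19), (25, 5), (27, 31)])
v28: WRITE a=64  (a history now [(2, 4), (4, 10), (5, 24), (6, 59), (7, 34), (11, 26), (12, 68), (13, 71), (14, 11), (15, 30), (18, 48), (19, 4), (21, 45), (22, 6), (26, 8), (28, 64)])
v29: WRITE a=54  (a history now [(2, 4), (4, 10), (5, 24), (6, 59), (7, 34), (11, 26), (12, 68), (13, 71), (14, 11), (15, 30), (18, 48), (19, 4), (21, 45), (22, 6), (26, 8), (28, 64), (29, 54)])
Read results in order: ['4', '9', '1', '0', '68', '71', '8']
NONE count = 0

Answer: 0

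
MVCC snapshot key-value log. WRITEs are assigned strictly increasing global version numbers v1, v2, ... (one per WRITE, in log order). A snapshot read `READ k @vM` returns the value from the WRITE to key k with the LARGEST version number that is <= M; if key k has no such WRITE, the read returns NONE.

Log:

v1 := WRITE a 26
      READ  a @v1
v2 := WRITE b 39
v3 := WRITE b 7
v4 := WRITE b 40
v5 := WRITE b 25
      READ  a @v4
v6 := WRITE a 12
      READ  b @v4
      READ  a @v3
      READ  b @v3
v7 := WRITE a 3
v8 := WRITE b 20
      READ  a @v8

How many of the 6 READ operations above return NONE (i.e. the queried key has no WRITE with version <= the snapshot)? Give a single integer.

v1: WRITE a=26  (a history now [(1, 26)])
READ a @v1: history=[(1, 26)] -> pick v1 -> 26
v2: WRITE b=39  (b history now [(2, 39)])
v3: WRITE b=7  (b history now [(2, 39), (3, 7)])
v4: WRITE b=40  (b history now [(2, 39), (3, 7), (4, 40)])
v5: WRITE b=25  (b history now [(2, 39), (3, 7), (4, 40), (5, 25)])
READ a @v4: history=[(1, 26)] -> pick v1 -> 26
v6: WRITE a=12  (a history now [(1, 26), (6, 12)])
READ b @v4: history=[(2, 39), (3, 7), (4, 40), (5, 25)] -> pick v4 -> 40
READ a @v3: history=[(1, 26), (6, 12)] -> pick v1 -> 26
READ b @v3: history=[(2, 39), (3, 7), (4, 40), (5, 25)] -> pick v3 -> 7
v7: WRITE a=3  (a history now [(1, 26), (6, 12), (7, 3)])
v8: WRITE b=20  (b history now [(2, 39), (3, 7), (4, 40), (5, 25), (8, 20)])
READ a @v8: history=[(1, 26), (6, 12), (7, 3)] -> pick v7 -> 3
Read results in order: ['26', '26', '40', '26', '7', '3']
NONE count = 0

Answer: 0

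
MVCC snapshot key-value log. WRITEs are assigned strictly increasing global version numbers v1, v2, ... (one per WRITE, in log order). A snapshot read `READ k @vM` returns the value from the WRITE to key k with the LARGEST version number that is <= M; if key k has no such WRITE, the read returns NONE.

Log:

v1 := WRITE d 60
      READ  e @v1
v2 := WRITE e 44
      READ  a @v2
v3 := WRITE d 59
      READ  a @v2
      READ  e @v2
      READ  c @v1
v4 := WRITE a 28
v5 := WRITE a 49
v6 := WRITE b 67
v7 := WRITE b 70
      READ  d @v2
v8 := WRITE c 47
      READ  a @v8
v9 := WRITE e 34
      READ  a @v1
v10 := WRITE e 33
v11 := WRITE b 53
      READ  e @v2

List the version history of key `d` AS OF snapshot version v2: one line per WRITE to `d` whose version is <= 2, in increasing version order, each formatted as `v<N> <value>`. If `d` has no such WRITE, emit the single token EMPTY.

Answer: v1 60

Derivation:
Scan writes for key=d with version <= 2:
  v1 WRITE d 60 -> keep
  v2 WRITE e 44 -> skip
  v3 WRITE d 59 -> drop (> snap)
  v4 WRITE a 28 -> skip
  v5 WRITE a 49 -> skip
  v6 WRITE b 67 -> skip
  v7 WRITE b 70 -> skip
  v8 WRITE c 47 -> skip
  v9 WRITE e 34 -> skip
  v10 WRITE e 33 -> skip
  v11 WRITE b 53 -> skip
Collected: [(1, 60)]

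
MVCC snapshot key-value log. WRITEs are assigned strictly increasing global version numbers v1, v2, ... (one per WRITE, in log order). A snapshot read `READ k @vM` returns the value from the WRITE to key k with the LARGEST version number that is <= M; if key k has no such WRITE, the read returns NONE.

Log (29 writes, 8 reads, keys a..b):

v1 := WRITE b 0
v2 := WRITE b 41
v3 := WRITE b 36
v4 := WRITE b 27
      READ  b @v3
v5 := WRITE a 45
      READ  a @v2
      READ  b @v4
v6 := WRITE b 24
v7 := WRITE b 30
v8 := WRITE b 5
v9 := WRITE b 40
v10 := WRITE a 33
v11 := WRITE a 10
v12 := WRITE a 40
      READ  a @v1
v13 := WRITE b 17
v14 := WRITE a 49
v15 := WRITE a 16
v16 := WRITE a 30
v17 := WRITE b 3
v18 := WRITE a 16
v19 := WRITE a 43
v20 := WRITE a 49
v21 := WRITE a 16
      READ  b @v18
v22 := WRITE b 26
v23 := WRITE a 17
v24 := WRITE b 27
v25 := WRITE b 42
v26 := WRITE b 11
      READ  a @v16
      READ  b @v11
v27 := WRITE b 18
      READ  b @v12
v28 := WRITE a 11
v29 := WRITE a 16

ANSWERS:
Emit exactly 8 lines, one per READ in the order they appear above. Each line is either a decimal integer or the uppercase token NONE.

v1: WRITE b=0  (b history now [(1, 0)])
v2: WRITE b=41  (b history now [(1, 0), (2, 41)])
v3: WRITE b=36  (b history now [(1, 0), (2, 41), (3, 36)])
v4: WRITE b=27  (b history now [(1, 0), (2, 41), (3, 36), (4, 27)])
READ b @v3: history=[(1, 0), (2, 41), (3, 36), (4, 27)] -> pick v3 -> 36
v5: WRITE a=45  (a history now [(5, 45)])
READ a @v2: history=[(5, 45)] -> no version <= 2 -> NONE
READ b @v4: history=[(1, 0), (2, 41), (3, 36), (4, 27)] -> pick v4 -> 27
v6: WRITE b=24  (b history now [(1, 0), (2, 41), (3, 36), (4, 27), (6, 24)])
v7: WRITE b=30  (b history now [(1, 0), (2, 41), (3, 36), (4, 27), (6, 24), (7, 30)])
v8: WRITE b=5  (b history now [(1, 0), (2, 41), (3, 36), (4, 27), (6, 24), (7, 30), (8, 5)])
v9: WRITE b=40  (b history now [(1, 0), (2, 41), (3, 36), (4, 27), (6, 24), (7, 30), (8, 5), (9, 40)])
v10: WRITE a=33  (a history now [(5, 45), (10, 33)])
v11: WRITE a=10  (a history now [(5, 45), (10, 33), (11, 10)])
v12: WRITE a=40  (a history now [(5, 45), (10, 33), (11, 10), (12, 40)])
READ a @v1: history=[(5, 45), (10, 33), (11, 10), (12, 40)] -> no version <= 1 -> NONE
v13: WRITE b=17  (b history now [(1, 0), (2, 41), (3, 36), (4, 27), (6, 24), (7, 30), (8, 5), (9, 40), (13, 17)])
v14: WRITE a=49  (a history now [(5, 45), (10, 33), (11, 10), (12, 40), (14, 49)])
v15: WRITE a=16  (a history now [(5, 45), (10, 33), (11, 10), (12, 40), (14, 49), (15, 16)])
v16: WRITE a=30  (a history now [(5, 45), (10, 33), (11, 10), (12, 40), (14, 49), (15, 16), (16, 30)])
v17: WRITE b=3  (b history now [(1, 0), (2, 41), (3, 36), (4, 27), (6, 24), (7, 30), (8, 5), (9, 40), (13, 17), (17, 3)])
v18: WRITE a=16  (a history now [(5, 45), (10, 33), (11, 10), (12, 40), (14, 49), (15, 16), (16, 30), (18, 16)])
v19: WRITE a=43  (a history now [(5, 45), (10, 33), (11, 10), (12, 40), (14, 49), (15, 16), (16, 30), (18, 16), (19, 43)])
v20: WRITE a=49  (a history now [(5, 45), (10, 33), (11, 10), (12, 40), (14, 49), (15, 16), (16, 30), (18, 16), (19, 43), (20, 49)])
v21: WRITE a=16  (a history now [(5, 45), (10, 33), (11, 10), (12, 40), (14, 49), (15, 16), (16, 30), (18, 16), (19, 43), (20, 49), (21, 16)])
READ b @v18: history=[(1, 0), (2, 41), (3, 36), (4, 27), (6, 24), (7, 30), (8, 5), (9, 40), (13, 17), (17, 3)] -> pick v17 -> 3
v22: WRITE b=26  (b history now [(1, 0), (2, 41), (3, 36), (4, 27), (6, 24), (7, 30), (8, 5), (9, 40), (13, 17), (17, 3), (22, 26)])
v23: WRITE a=17  (a history now [(5, 45), (10, 33), (11, 10), (12, 40), (14, 49), (15, 16), (16, 30), (18, 16), (19, 43), (20, 49), (21, 16), (23, 17)])
v24: WRITE b=27  (b history now [(1, 0), (2, 41), (3, 36), (4, 27), (6, 24), (7, 30), (8, 5), (9, 40), (13, 17), (17, 3), (22, 26), (24, 27)])
v25: WRITE b=42  (b history now [(1, 0), (2, 41), (3, 36), (4, 27), (6, 24), (7, 30), (8, 5), (9, 40), (13, 17), (17, 3), (22, 26), (24, 27), (25, 42)])
v26: WRITE b=11  (b history now [(1, 0), (2, 41), (3, 36), (4, 27), (6, 24), (7, 30), (8, 5), (9, 40), (13, 17), (17, 3), (22, 26), (24, 27), (25, 42), (26, 11)])
READ a @v16: history=[(5, 45), (10, 33), (11, 10), (12, 40), (14, 49), (15, 16), (16, 30), (18, 16), (19, 43), (20, 49), (21, 16), (23, 17)] -> pick v16 -> 30
READ b @v11: history=[(1, 0), (2, 41), (3, 36), (4, 27), (6, 24), (7, 30), (8, 5), (9, 40), (13, 17), (17, 3), (22, 26), (24, 27), (25, 42), (26, 11)] -> pick v9 -> 40
v27: WRITE b=18  (b history now [(1, 0), (2, 41), (3, 36), (4, 27), (6, 24), (7, 30), (8, 5), (9, 40), (13, 17), (17, 3), (22, 26), (24, 27), (25, 42), (26, 11), (27, 18)])
READ b @v12: history=[(1, 0), (2, 41), (3, 36), (4, 27), (6, 24), (7, 30), (8, 5), (9, 40), (13, 17), (17, 3), (22, 26), (24, 27), (25, 42), (26, 11), (27, 18)] -> pick v9 -> 40
v28: WRITE a=11  (a history now [(5, 45), (10, 33), (11, 10), (12, 40), (14, 49), (15, 16), (16, 30), (18, 16), (19, 43), (20, 49), (21, 16), (23, 17), (28, 11)])
v29: WRITE a=16  (a history now [(5, 45), (10, 33), (11, 10), (12, 40), (14, 49), (15, 16), (16, 30), (18, 16), (19, 43), (20, 49), (21, 16), (23, 17), (28, 11), (29, 16)])

Answer: 36
NONE
27
NONE
3
30
40
40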